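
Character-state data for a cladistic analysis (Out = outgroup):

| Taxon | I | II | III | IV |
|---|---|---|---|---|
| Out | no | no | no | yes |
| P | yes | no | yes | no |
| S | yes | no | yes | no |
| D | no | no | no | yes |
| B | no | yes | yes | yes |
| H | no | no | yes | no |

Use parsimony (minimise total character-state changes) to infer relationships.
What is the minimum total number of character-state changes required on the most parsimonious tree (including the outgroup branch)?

4

Character polarity is set by the outgroup: the derived state is whichever differs from the outgroup's state, so for IV the derived state is 'no', and for the remaining characters it is 'yes'.
I (derived state 'yes') is shared by P and S — a synapomorphy uniting that clade.
II: derived state 'yes' in B only — an autapomorphy, so it tells us nothing about relationships among taxa.
III: derived state 'yes' in B, H, P, and S only — synapomorphy for {B, H, P, S}.
IV: derived state 'no' in H, P, and S only — synapomorphy for {H, P, S}.
Most parsimonious ingroup topology: ((((P,S),H),B),D).
Changes per character on this tree: I: 1; II: 1; III: 1; IV: 1.
Total = 4.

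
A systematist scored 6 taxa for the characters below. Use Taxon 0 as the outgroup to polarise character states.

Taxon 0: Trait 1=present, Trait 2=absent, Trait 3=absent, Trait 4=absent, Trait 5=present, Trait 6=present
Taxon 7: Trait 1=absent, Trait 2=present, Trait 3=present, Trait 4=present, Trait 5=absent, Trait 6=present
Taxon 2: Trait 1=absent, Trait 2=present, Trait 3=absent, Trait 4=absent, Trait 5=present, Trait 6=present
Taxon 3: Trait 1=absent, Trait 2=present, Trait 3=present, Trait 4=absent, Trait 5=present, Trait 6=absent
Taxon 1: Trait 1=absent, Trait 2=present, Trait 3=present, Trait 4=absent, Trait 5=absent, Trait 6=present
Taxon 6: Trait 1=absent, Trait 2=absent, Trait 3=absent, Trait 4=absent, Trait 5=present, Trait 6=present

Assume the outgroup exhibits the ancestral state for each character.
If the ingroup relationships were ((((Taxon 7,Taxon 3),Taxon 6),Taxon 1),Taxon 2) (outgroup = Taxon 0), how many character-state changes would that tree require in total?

9

Map each character onto ((((Taxon 7,Taxon 3),Taxon 6),Taxon 1),Taxon 2) (rooted by Taxon 0) and count the minimum state changes it requires (Fitch parsimony):
Trait 1: 1; Trait 2: 2; Trait 3: 2; Trait 4: 1; Trait 5: 2; Trait 6: 1.
Total tree length = 9.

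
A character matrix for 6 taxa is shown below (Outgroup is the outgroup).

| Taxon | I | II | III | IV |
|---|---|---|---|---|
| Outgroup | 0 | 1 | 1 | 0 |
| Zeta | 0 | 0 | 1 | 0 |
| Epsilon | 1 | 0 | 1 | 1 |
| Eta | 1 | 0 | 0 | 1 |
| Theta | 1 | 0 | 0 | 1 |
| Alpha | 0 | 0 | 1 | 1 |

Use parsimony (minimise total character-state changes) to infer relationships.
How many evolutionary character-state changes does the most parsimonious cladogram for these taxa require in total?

4

Character polarity is set by the outgroup: the derived state is whichever differs from the outgroup's state, so for II, III the derived state is '0', and for the remaining characters it is '1'.
Only Epsilon, Eta, and Theta show the derived state '1' for I, supporting them as a clade.
All ingroup taxa share the derived state '0' for II; it defines the ingroup but does not resolve relationships within it.
III (derived state '0') is shared by Eta and Theta — a synapomorphy uniting that clade.
Only Alpha, Epsilon, Eta, and Theta show the derived state '1' for IV, supporting them as a clade.
Most parsimonious ingroup topology: (((Epsilon,(Theta,Eta)),Alpha),Zeta).
Changes per character on this tree: I: 1; II: 1; III: 1; IV: 1.
Total = 4.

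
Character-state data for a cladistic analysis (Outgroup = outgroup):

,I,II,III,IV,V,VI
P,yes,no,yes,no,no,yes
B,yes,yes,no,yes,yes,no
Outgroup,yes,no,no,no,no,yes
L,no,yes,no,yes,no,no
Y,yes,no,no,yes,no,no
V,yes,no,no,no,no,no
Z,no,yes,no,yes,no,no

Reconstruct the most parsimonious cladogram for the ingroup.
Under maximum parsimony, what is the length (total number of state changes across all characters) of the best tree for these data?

Character polarity is set by the outgroup: the derived state is whichever differs from the outgroup's state, so for I, VI the derived state is 'no', and for the remaining characters it is 'yes'.
I (derived state 'no') is shared by L and Z — a synapomorphy uniting that clade.
II: derived state 'yes' in B, L, and Z only — synapomorphy for {B, L, Z}.
III: derived state 'yes' in P only — an autapomorphy, so it tells us nothing about relationships among taxa.
IV (derived state 'yes') is shared by B, L, Y, and Z — a synapomorphy uniting that clade.
V (derived state 'yes') is unique to B (autapomorphy; uninformative for grouping).
Only B, L, V, Y, and Z show the derived state 'no' for VI, supporting them as a clade.
Most parsimonious ingroup topology: (((Y,((Z,L),B)),V),P).
Changes per character on this tree: I: 1; II: 1; III: 1; IV: 1; V: 1; VI: 1.
Total = 6.

6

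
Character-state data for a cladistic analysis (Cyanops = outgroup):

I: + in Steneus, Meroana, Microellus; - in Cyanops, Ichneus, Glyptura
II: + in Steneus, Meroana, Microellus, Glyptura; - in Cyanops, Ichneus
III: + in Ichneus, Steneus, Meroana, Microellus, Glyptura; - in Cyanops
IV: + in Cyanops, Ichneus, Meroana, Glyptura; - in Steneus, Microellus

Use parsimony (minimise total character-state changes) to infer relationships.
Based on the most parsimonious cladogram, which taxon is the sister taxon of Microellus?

Character polarity is set by the outgroup: the derived state is whichever differs from the outgroup's state, so for IV the derived state is '-', and for the remaining characters it is '+'.
I (derived state '+') is shared by Meroana, Microellus, and Steneus — a synapomorphy uniting that clade.
II (derived state '+') is shared by Glyptura, Meroana, Microellus, and Steneus — a synapomorphy uniting that clade.
All ingroup taxa share the derived state '+' for III; it defines the ingroup but does not resolve relationships within it.
Only Microellus and Steneus show the derived state '-' for IV, supporting them as a clade.
Most parsimonious ingroup topology: (Ichneus,(((Steneus,Microellus),Meroana),Glyptura)).
Microellus and Steneus form a cherry on this tree, so they are sister taxa.

Steneus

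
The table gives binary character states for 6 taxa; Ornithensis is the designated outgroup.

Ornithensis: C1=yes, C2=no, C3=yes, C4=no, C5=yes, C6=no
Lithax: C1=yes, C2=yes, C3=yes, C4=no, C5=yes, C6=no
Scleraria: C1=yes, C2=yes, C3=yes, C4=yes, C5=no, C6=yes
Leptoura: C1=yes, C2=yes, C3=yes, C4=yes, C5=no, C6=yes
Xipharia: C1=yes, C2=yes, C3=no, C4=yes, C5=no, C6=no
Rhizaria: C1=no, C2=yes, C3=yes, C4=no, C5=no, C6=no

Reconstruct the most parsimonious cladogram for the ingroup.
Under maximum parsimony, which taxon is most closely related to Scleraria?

Leptoura

Character polarity is set by the outgroup: the derived state is whichever differs from the outgroup's state, so for C1, C3, C5 the derived state is 'no', and for the remaining characters it is 'yes'.
C1 (derived state 'no') is unique to Rhizaria (autapomorphy; uninformative for grouping).
C2 (derived state 'yes') is shared by all ingroup taxa — unites the whole ingroup.
C3: derived state 'no' in Xipharia only — an autapomorphy, so it tells us nothing about relationships among taxa.
C4: derived state 'yes' in Leptoura, Scleraria, and Xipharia only — synapomorphy for {Leptoura, Scleraria, Xipharia}.
Only Leptoura, Rhizaria, Scleraria, and Xipharia show the derived state 'no' for C5, supporting them as a clade.
C6: derived state 'yes' in Leptoura and Scleraria only — synapomorphy for {Leptoura, Scleraria}.
Most parsimonious ingroup topology: (Lithax,(((Scleraria,Leptoura),Xipharia),Rhizaria)).
Scleraria and Leptoura form a cherry on this tree, so they are sister taxa.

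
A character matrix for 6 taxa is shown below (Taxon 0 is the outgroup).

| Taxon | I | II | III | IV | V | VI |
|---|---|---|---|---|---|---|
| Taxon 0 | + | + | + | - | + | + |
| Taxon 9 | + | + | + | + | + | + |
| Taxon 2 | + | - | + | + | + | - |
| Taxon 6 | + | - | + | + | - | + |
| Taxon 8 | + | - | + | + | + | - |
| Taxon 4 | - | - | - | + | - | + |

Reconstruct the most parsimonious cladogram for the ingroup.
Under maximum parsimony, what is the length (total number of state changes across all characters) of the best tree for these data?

Character polarity is set by the outgroup: the derived state is whichever differs from the outgroup's state, so for I, II, III, V, VI the derived state is '-', and for the remaining characters it is '+'.
I (derived state '-') is unique to Taxon 4 (autapomorphy; uninformative for grouping).
II: derived state '-' in Taxon 2, Taxon 4, Taxon 6, and Taxon 8 only — synapomorphy for {Taxon 2, Taxon 4, Taxon 6, Taxon 8}.
III (derived state '-') is unique to Taxon 4 (autapomorphy; uninformative for grouping).
IV (derived state '+') is shared by all ingroup taxa — unites the whole ingroup.
Only Taxon 4 and Taxon 6 show the derived state '-' for V, supporting them as a clade.
VI: derived state '-' in Taxon 2 and Taxon 8 only — synapomorphy for {Taxon 2, Taxon 8}.
Most parsimonious ingroup topology: (Taxon 9,((Taxon 2,Taxon 8),(Taxon 6,Taxon 4))).
Changes per character on this tree: I: 1; II: 1; III: 1; IV: 1; V: 1; VI: 1.
Total = 6.

6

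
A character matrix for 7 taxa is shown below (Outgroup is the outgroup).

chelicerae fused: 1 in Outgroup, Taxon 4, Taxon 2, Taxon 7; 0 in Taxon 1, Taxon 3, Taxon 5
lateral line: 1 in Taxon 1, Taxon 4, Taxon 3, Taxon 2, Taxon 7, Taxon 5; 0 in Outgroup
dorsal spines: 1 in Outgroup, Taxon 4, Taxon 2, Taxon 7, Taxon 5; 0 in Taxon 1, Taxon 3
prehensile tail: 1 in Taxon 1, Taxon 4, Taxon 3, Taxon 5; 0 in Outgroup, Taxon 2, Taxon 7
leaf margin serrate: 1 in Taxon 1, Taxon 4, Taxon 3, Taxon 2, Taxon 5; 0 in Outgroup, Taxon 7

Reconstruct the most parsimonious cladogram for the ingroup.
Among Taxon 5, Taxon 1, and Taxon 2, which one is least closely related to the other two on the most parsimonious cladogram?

Character polarity is set by the outgroup: the derived state is whichever differs from the outgroup's state, so for chelicerae fused, dorsal spines the derived state is '0', and for the remaining characters it is '1'.
chelicerae fused (derived state '0') is shared by Taxon 1, Taxon 3, and Taxon 5 — a synapomorphy uniting that clade.
All ingroup taxa share the derived state '1' for lateral line; it defines the ingroup but does not resolve relationships within it.
dorsal spines: derived state '0' in Taxon 1 and Taxon 3 only — synapomorphy for {Taxon 1, Taxon 3}.
prehensile tail (derived state '1') is shared by Taxon 1, Taxon 3, Taxon 4, and Taxon 5 — a synapomorphy uniting that clade.
leaf margin serrate (derived state '1') is shared by Taxon 1, Taxon 2, Taxon 3, Taxon 4, and Taxon 5 — a synapomorphy uniting that clade.
Most parsimonious ingroup topology: (((((Taxon 1,Taxon 3),Taxon 5),Taxon 4),Taxon 2),Taxon 7).
Taxon 5 and Taxon 1 share a more recent common ancestor with each other than either does with Taxon 2, so Taxon 2 is the least closely related of the three.

Taxon 2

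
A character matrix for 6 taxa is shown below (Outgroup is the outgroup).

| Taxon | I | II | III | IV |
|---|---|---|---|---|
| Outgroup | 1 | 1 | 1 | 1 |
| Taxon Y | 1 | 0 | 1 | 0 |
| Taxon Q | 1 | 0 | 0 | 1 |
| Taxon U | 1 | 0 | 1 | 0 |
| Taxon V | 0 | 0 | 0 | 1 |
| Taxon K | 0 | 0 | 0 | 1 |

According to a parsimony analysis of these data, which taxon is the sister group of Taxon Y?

The outgroup has state '1' for every character, so '0' is the derived state throughout.
I (derived state '0') is shared by Taxon K and Taxon V — a synapomorphy uniting that clade.
All ingroup taxa share the derived state '0' for II; it defines the ingroup but does not resolve relationships within it.
III (derived state '0') is shared by Taxon K, Taxon Q, and Taxon V — a synapomorphy uniting that clade.
IV: derived state '0' in Taxon U and Taxon Y only — synapomorphy for {Taxon U, Taxon Y}.
Most parsimonious ingroup topology: ((Taxon Y,Taxon U),(Taxon Q,(Taxon V,Taxon K))).
Taxon Y and Taxon U form a cherry on this tree, so they are sister taxa.

Taxon U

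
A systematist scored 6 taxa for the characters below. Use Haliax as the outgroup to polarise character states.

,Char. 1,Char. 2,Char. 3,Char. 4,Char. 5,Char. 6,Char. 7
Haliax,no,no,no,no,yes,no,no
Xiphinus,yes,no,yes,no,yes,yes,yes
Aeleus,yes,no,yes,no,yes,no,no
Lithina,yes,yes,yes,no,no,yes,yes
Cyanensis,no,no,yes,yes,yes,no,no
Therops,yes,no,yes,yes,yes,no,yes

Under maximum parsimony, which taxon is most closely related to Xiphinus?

Character polarity is set by the outgroup: the derived state is whichever differs from the outgroup's state, so for Char. 5 the derived state is 'no', and for the remaining characters it is 'yes'.
Only Aeleus, Lithina, Therops, and Xiphinus show the derived state 'yes' for Char. 1, supporting them as a clade.
Char. 2: derived state 'yes' in Lithina only — an autapomorphy, so it tells us nothing about relationships among taxa.
All ingroup taxa share the derived state 'yes' for Char. 3; it defines the ingroup but does not resolve relationships within it.
Char. 4 (state 'yes') occurs in Cyanensis and Therops but conflicts with the nesting implied by the other characters — most parsimoniously interpreted as homoplasy.
Char. 5 (derived state 'no') is unique to Lithina (autapomorphy; uninformative for grouping).
Char. 6: derived state 'yes' in Lithina and Xiphinus only — synapomorphy for {Lithina, Xiphinus}.
Only Lithina, Therops, and Xiphinus show the derived state 'yes' for Char. 7, supporting them as a clade.
Most parsimonious ingroup topology: ((((Xiphinus,Lithina),Therops),Aeleus),Cyanensis).
Xiphinus and Lithina form a cherry on this tree, so they are sister taxa.

Lithina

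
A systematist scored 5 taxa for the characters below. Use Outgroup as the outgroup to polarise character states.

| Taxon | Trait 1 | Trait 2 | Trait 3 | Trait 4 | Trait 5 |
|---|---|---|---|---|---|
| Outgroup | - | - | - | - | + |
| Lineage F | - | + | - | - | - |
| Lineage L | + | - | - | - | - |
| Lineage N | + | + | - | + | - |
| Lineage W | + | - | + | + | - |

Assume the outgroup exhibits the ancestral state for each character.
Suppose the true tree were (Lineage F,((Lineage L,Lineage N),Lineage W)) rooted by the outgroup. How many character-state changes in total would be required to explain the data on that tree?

Map each character onto (Lineage F,((Lineage L,Lineage N),Lineage W)) (rooted by Outgroup) and count the minimum state changes it requires (Fitch parsimony):
Trait 1: 1; Trait 2: 2; Trait 3: 1; Trait 4: 2; Trait 5: 1.
Total tree length = 7.

7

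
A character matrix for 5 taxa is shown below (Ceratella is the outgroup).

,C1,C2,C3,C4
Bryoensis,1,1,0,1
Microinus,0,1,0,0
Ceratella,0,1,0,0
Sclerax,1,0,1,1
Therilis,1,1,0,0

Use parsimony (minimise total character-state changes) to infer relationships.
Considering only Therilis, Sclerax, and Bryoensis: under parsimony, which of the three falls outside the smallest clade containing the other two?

Character polarity is set by the outgroup: the derived state is whichever differs from the outgroup's state, so for C2 the derived state is '0', and for the remaining characters it is '1'.
Only Bryoensis, Sclerax, and Therilis show the derived state '1' for C1, supporting them as a clade.
C2: derived state '0' in Sclerax only — an autapomorphy, so it tells us nothing about relationships among taxa.
C3: derived state '1' in Sclerax only — an autapomorphy, so it tells us nothing about relationships among taxa.
Only Bryoensis and Sclerax show the derived state '1' for C4, supporting them as a clade.
Most parsimonious ingroup topology: (((Bryoensis,Sclerax),Therilis),Microinus).
Sclerax and Bryoensis share a more recent common ancestor with each other than either does with Therilis, so Therilis is the least closely related of the three.

Therilis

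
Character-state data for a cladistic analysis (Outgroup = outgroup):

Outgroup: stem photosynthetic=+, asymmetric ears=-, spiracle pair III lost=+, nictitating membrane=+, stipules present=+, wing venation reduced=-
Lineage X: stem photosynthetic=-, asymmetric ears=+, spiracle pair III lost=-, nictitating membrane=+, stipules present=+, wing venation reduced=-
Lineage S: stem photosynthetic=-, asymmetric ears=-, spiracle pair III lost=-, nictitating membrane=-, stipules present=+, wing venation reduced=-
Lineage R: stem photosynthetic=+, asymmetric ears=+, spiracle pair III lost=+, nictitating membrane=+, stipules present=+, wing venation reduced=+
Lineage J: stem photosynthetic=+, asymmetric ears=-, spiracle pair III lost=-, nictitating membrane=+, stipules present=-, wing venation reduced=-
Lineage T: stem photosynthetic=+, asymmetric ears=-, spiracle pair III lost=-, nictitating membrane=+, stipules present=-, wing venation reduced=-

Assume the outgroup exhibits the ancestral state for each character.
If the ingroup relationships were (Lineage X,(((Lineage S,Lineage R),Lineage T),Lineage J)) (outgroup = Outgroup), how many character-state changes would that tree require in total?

10

Map each character onto (Lineage X,(((Lineage S,Lineage R),Lineage T),Lineage J)) (rooted by Outgroup) and count the minimum state changes it requires (Fitch parsimony):
stem photosynthetic: 2; asymmetric ears: 2; spiracle pair III lost: 2; nictitating membrane: 1; stipules present: 2; wing venation reduced: 1.
Total tree length = 10.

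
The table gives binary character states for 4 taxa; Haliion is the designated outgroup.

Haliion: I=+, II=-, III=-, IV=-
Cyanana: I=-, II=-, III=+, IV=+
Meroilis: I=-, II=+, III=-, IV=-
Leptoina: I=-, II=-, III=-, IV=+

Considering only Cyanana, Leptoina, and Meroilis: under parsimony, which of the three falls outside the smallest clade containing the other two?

Character polarity is set by the outgroup: the derived state is whichever differs from the outgroup's state, so for I the derived state is '-', and for the remaining characters it is '+'.
I (derived state '-') is shared by all ingroup taxa — unites the whole ingroup.
II (derived state '+') is unique to Meroilis (autapomorphy; uninformative for grouping).
III (derived state '+') is unique to Cyanana (autapomorphy; uninformative for grouping).
Only Cyanana and Leptoina show the derived state '+' for IV, supporting them as a clade.
Most parsimonious ingroup topology: ((Cyanana,Leptoina),Meroilis).
Leptoina and Cyanana share a more recent common ancestor with each other than either does with Meroilis, so Meroilis is the least closely related of the three.

Meroilis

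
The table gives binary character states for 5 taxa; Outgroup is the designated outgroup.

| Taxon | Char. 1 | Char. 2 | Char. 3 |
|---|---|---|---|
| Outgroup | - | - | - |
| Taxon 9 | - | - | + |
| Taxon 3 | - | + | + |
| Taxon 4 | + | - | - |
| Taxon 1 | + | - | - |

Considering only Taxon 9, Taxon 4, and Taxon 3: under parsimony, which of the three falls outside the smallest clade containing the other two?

Taxon 4

The outgroup has state '-' for every character, so '+' is the derived state throughout.
Char. 1: derived state '+' in Taxon 1 and Taxon 4 only — synapomorphy for {Taxon 1, Taxon 4}.
Char. 2 (derived state '+') is unique to Taxon 3 (autapomorphy; uninformative for grouping).
Only Taxon 3 and Taxon 9 show the derived state '+' for Char. 3, supporting them as a clade.
Most parsimonious ingroup topology: ((Taxon 9,Taxon 3),(Taxon 4,Taxon 1)).
Taxon 9 and Taxon 3 share a more recent common ancestor with each other than either does with Taxon 4, so Taxon 4 is the least closely related of the three.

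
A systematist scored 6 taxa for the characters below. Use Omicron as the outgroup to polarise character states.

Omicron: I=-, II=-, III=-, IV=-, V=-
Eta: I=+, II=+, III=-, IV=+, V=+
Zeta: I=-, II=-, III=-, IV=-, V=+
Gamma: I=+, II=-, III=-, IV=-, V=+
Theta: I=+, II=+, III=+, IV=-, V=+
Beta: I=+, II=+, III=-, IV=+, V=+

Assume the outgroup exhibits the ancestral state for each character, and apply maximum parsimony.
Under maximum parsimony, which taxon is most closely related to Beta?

Eta

The outgroup has state '-' for every character, so '+' is the derived state throughout.
I (derived state '+') is shared by Beta, Eta, Gamma, and Theta — a synapomorphy uniting that clade.
II: derived state '+' in Beta, Eta, and Theta only — synapomorphy for {Beta, Eta, Theta}.
III (derived state '+') is unique to Theta (autapomorphy; uninformative for grouping).
IV: derived state '+' in Beta and Eta only — synapomorphy for {Beta, Eta}.
All ingroup taxa share the derived state '+' for V; it defines the ingroup but does not resolve relationships within it.
Most parsimonious ingroup topology: ((((Eta,Beta),Theta),Gamma),Zeta).
Beta and Eta form a cherry on this tree, so they are sister taxa.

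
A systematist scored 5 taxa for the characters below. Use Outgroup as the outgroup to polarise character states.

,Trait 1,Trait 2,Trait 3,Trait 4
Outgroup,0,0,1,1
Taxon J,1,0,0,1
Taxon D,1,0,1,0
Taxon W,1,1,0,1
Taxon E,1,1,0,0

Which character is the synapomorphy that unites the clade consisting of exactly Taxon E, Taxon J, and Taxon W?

Character polarity is set by the outgroup: the derived state is whichever differs from the outgroup's state, so for Trait 3, Trait 4 the derived state is '0', and for the remaining characters it is '1'.
Trait 1 (derived state '1') is shared by all ingroup taxa — unites the whole ingroup.
Trait 2: derived state '1' in Taxon E and Taxon W only — synapomorphy for {Taxon E, Taxon W}.
Trait 3 (derived state '0') is shared by Taxon E, Taxon J, and Taxon W — a synapomorphy uniting that clade.
Trait 4 (state '0') occurs in Taxon D and Taxon E but conflicts with the nesting implied by the other characters — most parsimoniously interpreted as homoplasy.
Most parsimonious ingroup topology: ((Taxon J,(Taxon W,Taxon E)),Taxon D).
The clade {Taxon E, Taxon J, Taxon W} is supported by Trait 3: its derived state '0' occurs in exactly those taxa and in no other taxon (including the outgroup).

Trait 3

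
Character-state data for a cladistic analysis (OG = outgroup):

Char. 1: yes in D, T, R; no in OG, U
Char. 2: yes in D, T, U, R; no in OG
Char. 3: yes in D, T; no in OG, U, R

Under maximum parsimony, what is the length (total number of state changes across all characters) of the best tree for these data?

The outgroup has state 'no' for every character, so 'yes' is the derived state throughout.
Only D, R, and T show the derived state 'yes' for Char. 1, supporting them as a clade.
Char. 2 (derived state 'yes') is shared by all ingroup taxa — unites the whole ingroup.
Char. 3: derived state 'yes' in D and T only — synapomorphy for {D, T}.
Most parsimonious ingroup topology: (((D,T),R),U).
Changes per character on this tree: Char. 1: 1; Char. 2: 1; Char. 3: 1.
Total = 3.

3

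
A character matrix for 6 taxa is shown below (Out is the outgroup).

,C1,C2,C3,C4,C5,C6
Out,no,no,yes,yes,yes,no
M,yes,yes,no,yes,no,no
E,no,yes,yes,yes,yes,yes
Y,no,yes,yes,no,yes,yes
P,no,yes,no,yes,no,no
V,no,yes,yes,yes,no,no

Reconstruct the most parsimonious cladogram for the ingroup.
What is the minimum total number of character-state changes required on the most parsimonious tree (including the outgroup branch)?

Character polarity is set by the outgroup: the derived state is whichever differs from the outgroup's state, so for C3, C4, C5 the derived state is 'no', and for the remaining characters it is 'yes'.
C1: derived state 'yes' in M only — an autapomorphy, so it tells us nothing about relationships among taxa.
C2 (derived state 'yes') is shared by all ingroup taxa — unites the whole ingroup.
C3 (derived state 'no') is shared by M and P — a synapomorphy uniting that clade.
C4 (derived state 'no') is unique to Y (autapomorphy; uninformative for grouping).
C5: derived state 'no' in M, P, and V only — synapomorphy for {M, P, V}.
C6 (derived state 'yes') is shared by E and Y — a synapomorphy uniting that clade.
Most parsimonious ingroup topology: (((M,P),V),(E,Y)).
Changes per character on this tree: C1: 1; C2: 1; C3: 1; C4: 1; C5: 1; C6: 1.
Total = 6.

6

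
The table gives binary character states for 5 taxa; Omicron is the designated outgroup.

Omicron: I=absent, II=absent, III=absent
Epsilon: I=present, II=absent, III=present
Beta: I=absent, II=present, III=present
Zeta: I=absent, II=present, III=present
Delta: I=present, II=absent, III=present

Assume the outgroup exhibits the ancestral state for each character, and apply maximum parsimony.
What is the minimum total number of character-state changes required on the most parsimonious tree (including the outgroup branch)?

3

The outgroup has state 'absent' for every character, so 'present' is the derived state throughout.
Only Delta and Epsilon show the derived state 'present' for I, supporting them as a clade.
Only Beta and Zeta show the derived state 'present' for II, supporting them as a clade.
All ingroup taxa share the derived state 'present' for III; it defines the ingroup but does not resolve relationships within it.
Most parsimonious ingroup topology: ((Epsilon,Delta),(Beta,Zeta)).
Changes per character on this tree: I: 1; II: 1; III: 1.
Total = 3.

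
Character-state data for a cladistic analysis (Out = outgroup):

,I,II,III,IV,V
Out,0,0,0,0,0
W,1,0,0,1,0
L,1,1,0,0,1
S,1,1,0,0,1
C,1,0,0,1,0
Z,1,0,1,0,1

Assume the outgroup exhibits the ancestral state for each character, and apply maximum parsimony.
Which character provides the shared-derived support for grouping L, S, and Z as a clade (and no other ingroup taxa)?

The outgroup has state '0' for every character, so '1' is the derived state throughout.
All ingroup taxa share the derived state '1' for I; it defines the ingroup but does not resolve relationships within it.
II (derived state '1') is shared by L and S — a synapomorphy uniting that clade.
III (derived state '1') is unique to Z (autapomorphy; uninformative for grouping).
IV: derived state '1' in C and W only — synapomorphy for {C, W}.
V: derived state '1' in L, S, and Z only — synapomorphy for {L, S, Z}.
Most parsimonious ingroup topology: ((W,C),((L,S),Z)).
The clade {L, S, Z} is supported by V: its derived state '1' occurs in exactly those taxa and in no other taxon (including the outgroup).

V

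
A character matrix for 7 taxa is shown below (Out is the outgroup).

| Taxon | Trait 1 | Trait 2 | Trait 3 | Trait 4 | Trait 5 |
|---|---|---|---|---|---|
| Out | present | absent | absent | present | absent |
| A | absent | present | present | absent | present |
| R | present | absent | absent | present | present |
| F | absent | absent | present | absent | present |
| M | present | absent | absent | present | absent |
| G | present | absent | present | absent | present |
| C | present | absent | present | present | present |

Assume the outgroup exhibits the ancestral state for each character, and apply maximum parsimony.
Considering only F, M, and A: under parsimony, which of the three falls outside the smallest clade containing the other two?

M

Character polarity is set by the outgroup: the derived state is whichever differs from the outgroup's state, so for Trait 1, Trait 4 the derived state is 'absent', and for the remaining characters it is 'present'.
Trait 1 (derived state 'absent') is shared by A and F — a synapomorphy uniting that clade.
Trait 2: derived state 'present' in A only — an autapomorphy, so it tells us nothing about relationships among taxa.
Trait 3 (derived state 'present') is shared by A, C, F, and G — a synapomorphy uniting that clade.
Trait 4: derived state 'absent' in A, F, and G only — synapomorphy for {A, F, G}.
Trait 5: derived state 'present' in A, C, F, G, and R only — synapomorphy for {A, C, F, G, R}.
Most parsimonious ingroup topology: (((((A,F),G),C),R),M).
F and A share a more recent common ancestor with each other than either does with M, so M is the least closely related of the three.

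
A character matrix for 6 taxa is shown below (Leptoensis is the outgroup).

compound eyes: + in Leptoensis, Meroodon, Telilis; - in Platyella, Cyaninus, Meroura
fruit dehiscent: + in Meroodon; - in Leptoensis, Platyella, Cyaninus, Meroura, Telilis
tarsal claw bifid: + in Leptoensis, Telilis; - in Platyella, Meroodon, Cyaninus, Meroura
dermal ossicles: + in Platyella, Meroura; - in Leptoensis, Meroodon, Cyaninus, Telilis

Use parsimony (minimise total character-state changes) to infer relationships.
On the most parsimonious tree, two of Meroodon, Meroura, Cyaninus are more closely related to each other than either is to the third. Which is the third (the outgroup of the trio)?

Character polarity is set by the outgroup: the derived state is whichever differs from the outgroup's state, so for compound eyes, tarsal claw bifid the derived state is '-', and for the remaining characters it is '+'.
compound eyes: derived state '-' in Cyaninus, Meroura, and Platyella only — synapomorphy for {Cyaninus, Meroura, Platyella}.
fruit dehiscent (derived state '+') is unique to Meroodon (autapomorphy; uninformative for grouping).
tarsal claw bifid: derived state '-' in Cyaninus, Meroodon, Meroura, and Platyella only — synapomorphy for {Cyaninus, Meroodon, Meroura, Platyella}.
dermal ossicles: derived state '+' in Meroura and Platyella only — synapomorphy for {Meroura, Platyella}.
Most parsimonious ingroup topology: (((Cyaninus,(Platyella,Meroura)),Meroodon),Telilis).
Meroura and Cyaninus share a more recent common ancestor with each other than either does with Meroodon, so Meroodon is the least closely related of the three.

Meroodon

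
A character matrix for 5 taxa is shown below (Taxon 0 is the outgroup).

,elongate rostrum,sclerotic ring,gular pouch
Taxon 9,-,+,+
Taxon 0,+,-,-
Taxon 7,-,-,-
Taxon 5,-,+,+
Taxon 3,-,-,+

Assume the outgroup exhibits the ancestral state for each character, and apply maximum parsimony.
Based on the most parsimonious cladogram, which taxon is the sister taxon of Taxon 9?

Taxon 5

Character polarity is set by the outgroup: the derived state is whichever differs from the outgroup's state, so for elongate rostrum the derived state is '-', and for the remaining characters it is '+'.
All ingroup taxa share the derived state '-' for elongate rostrum; it defines the ingroup but does not resolve relationships within it.
sclerotic ring: derived state '+' in Taxon 5 and Taxon 9 only — synapomorphy for {Taxon 5, Taxon 9}.
Only Taxon 3, Taxon 5, and Taxon 9 show the derived state '+' for gular pouch, supporting them as a clade.
Most parsimonious ingroup topology: (Taxon 7,(Taxon 3,(Taxon 5,Taxon 9))).
Taxon 9 and Taxon 5 form a cherry on this tree, so they are sister taxa.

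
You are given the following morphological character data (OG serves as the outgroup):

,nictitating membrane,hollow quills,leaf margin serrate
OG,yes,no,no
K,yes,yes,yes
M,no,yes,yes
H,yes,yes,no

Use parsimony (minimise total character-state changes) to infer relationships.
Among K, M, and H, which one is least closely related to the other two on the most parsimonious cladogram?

H

Character polarity is set by the outgroup: the derived state is whichever differs from the outgroup's state, so for nictitating membrane the derived state is 'no', and for the remaining characters it is 'yes'.
nictitating membrane (derived state 'no') is unique to M (autapomorphy; uninformative for grouping).
All ingroup taxa share the derived state 'yes' for hollow quills; it defines the ingroup but does not resolve relationships within it.
leaf margin serrate (derived state 'yes') is shared by K and M — a synapomorphy uniting that clade.
Most parsimonious ingroup topology: ((K,M),H).
M and K share a more recent common ancestor with each other than either does with H, so H is the least closely related of the three.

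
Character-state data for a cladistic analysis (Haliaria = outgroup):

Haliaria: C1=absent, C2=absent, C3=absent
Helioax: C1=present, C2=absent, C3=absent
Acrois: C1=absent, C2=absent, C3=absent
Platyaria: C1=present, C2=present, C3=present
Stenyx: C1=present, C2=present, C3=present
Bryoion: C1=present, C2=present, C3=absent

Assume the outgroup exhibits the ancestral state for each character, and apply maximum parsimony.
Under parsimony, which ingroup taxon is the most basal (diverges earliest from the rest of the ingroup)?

The outgroup has state 'absent' for every character, so 'present' is the derived state throughout.
C1: derived state 'present' in Bryoion, Helioax, Platyaria, and Stenyx only — synapomorphy for {Bryoion, Helioax, Platyaria, Stenyx}.
Only Bryoion, Platyaria, and Stenyx show the derived state 'present' for C2, supporting them as a clade.
C3 (derived state 'present') is shared by Platyaria and Stenyx — a synapomorphy uniting that clade.
Most parsimonious ingroup topology: ((Helioax,((Platyaria,Stenyx),Bryoion)),Acrois).
Acrois is sister to the clade containing all other ingroup taxa, so it is the earliest-diverging (most basal) ingroup lineage.

Acrois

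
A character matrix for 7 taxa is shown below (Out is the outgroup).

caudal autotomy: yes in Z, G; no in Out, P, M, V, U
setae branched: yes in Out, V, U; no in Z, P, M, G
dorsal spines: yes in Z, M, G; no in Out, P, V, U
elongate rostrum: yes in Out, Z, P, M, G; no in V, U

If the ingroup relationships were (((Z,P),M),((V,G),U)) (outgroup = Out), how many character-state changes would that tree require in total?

Map each character onto (((Z,P),M),((V,G),U)) (rooted by Out) and count the minimum state changes it requires (Fitch parsimony):
caudal autotomy: 2; setae branched: 2; dorsal spines: 3; elongate rostrum: 2.
Total tree length = 9.

9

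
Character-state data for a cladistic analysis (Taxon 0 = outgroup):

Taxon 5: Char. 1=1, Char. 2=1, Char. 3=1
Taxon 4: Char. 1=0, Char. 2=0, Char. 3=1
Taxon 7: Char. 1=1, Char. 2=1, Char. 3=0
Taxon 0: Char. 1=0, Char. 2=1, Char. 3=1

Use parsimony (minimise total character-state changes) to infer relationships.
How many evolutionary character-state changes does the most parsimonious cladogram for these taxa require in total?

3

Character polarity is set by the outgroup: the derived state is whichever differs from the outgroup's state, so for Char. 2, Char. 3 the derived state is '0', and for the remaining characters it is '1'.
Char. 1 (derived state '1') is shared by Taxon 5 and Taxon 7 — a synapomorphy uniting that clade.
Char. 2: derived state '0' in Taxon 4 only — an autapomorphy, so it tells us nothing about relationships among taxa.
Char. 3: derived state '0' in Taxon 7 only — an autapomorphy, so it tells us nothing about relationships among taxa.
Most parsimonious ingroup topology: ((Taxon 7,Taxon 5),Taxon 4).
Changes per character on this tree: Char. 1: 1; Char. 2: 1; Char. 3: 1.
Total = 3.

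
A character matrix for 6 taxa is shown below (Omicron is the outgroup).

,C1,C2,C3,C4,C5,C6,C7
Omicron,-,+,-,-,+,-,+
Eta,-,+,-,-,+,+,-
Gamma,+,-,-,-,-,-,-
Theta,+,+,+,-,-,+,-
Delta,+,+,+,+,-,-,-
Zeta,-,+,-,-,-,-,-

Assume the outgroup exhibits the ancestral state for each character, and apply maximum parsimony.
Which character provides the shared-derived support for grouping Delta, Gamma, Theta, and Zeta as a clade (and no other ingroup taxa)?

Character polarity is set by the outgroup: the derived state is whichever differs from the outgroup's state, so for C2, C5, C7 the derived state is '-', and for the remaining characters it is '+'.
C1: derived state '+' in Delta, Gamma, and Theta only — synapomorphy for {Delta, Gamma, Theta}.
C2 (derived state '-') is unique to Gamma (autapomorphy; uninformative for grouping).
C3: derived state '+' in Delta and Theta only — synapomorphy for {Delta, Theta}.
C4 (derived state '+') is unique to Delta (autapomorphy; uninformative for grouping).
Only Delta, Gamma, Theta, and Zeta show the derived state '-' for C5, supporting them as a clade.
C6 groups Eta and Theta, which is incompatible with the clades supported by the remaining characters; treating it as convergent (homoplasy) costs fewer steps than any alternative tree.
C7 (derived state '-') is shared by all ingroup taxa — unites the whole ingroup.
Most parsimonious ingroup topology: (Eta,((Gamma,(Theta,Delta)),Zeta)).
The clade {Delta, Gamma, Theta, Zeta} is supported by C5: its derived state '-' occurs in exactly those taxa and in no other taxon (including the outgroup).

C5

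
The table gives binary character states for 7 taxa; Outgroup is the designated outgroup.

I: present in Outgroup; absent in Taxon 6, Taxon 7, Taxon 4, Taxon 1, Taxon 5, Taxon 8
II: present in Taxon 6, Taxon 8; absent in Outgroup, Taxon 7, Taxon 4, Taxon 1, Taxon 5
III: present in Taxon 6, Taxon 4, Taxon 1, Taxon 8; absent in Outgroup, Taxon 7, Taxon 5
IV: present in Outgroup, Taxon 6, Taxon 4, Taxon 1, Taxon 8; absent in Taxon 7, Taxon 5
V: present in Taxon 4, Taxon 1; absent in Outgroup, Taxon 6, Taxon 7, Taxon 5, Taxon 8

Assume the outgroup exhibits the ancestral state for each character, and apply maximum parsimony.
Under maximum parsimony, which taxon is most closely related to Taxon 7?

Character polarity is set by the outgroup: the derived state is whichever differs from the outgroup's state, so for I, IV the derived state is 'absent', and for the remaining characters it is 'present'.
All ingroup taxa share the derived state 'absent' for I; it defines the ingroup but does not resolve relationships within it.
Only Taxon 6 and Taxon 8 show the derived state 'present' for II, supporting them as a clade.
III (derived state 'present') is shared by Taxon 1, Taxon 4, Taxon 6, and Taxon 8 — a synapomorphy uniting that clade.
IV: derived state 'absent' in Taxon 5 and Taxon 7 only — synapomorphy for {Taxon 5, Taxon 7}.
V: derived state 'present' in Taxon 1 and Taxon 4 only — synapomorphy for {Taxon 1, Taxon 4}.
Most parsimonious ingroup topology: (((Taxon 6,Taxon 8),(Taxon 4,Taxon 1)),(Taxon 7,Taxon 5)).
Taxon 7 and Taxon 5 form a cherry on this tree, so they are sister taxa.

Taxon 5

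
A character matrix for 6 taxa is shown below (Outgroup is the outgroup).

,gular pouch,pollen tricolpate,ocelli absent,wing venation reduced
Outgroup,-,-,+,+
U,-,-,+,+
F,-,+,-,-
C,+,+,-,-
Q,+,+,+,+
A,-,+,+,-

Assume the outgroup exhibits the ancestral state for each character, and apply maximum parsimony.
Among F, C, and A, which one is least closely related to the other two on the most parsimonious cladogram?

Character polarity is set by the outgroup: the derived state is whichever differs from the outgroup's state, so for ocelli absent, wing venation reduced the derived state is '-', and for the remaining characters it is '+'.
gular pouch groups C and Q, which is incompatible with the clades supported by the remaining characters; treating it as convergent (homoplasy) costs fewer steps than any alternative tree.
Only A, C, F, and Q show the derived state '+' for pollen tricolpate, supporting them as a clade.
ocelli absent: derived state '-' in C and F only — synapomorphy for {C, F}.
Only A, C, and F show the derived state '-' for wing venation reduced, supporting them as a clade.
Most parsimonious ingroup topology: (U,(((F,C),A),Q)).
C and F share a more recent common ancestor with each other than either does with A, so A is the least closely related of the three.

A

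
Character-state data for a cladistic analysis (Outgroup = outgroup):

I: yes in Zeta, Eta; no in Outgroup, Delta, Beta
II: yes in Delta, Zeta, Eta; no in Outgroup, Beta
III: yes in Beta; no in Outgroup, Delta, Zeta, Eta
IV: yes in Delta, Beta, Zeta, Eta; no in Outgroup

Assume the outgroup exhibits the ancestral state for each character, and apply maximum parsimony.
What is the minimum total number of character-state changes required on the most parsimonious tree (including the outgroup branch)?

4

The outgroup has state 'no' for every character, so 'yes' is the derived state throughout.
I (derived state 'yes') is shared by Eta and Zeta — a synapomorphy uniting that clade.
II: derived state 'yes' in Delta, Eta, and Zeta only — synapomorphy for {Delta, Eta, Zeta}.
III (derived state 'yes') is unique to Beta (autapomorphy; uninformative for grouping).
All ingroup taxa share the derived state 'yes' for IV; it defines the ingroup but does not resolve relationships within it.
Most parsimonious ingroup topology: (((Eta,Zeta),Delta),Beta).
Changes per character on this tree: I: 1; II: 1; III: 1; IV: 1.
Total = 4.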